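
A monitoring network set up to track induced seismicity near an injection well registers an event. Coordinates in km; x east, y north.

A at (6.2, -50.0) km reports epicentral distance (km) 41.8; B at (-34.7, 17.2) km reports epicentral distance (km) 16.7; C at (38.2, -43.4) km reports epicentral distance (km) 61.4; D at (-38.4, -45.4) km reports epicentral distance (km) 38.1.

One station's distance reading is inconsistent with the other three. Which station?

B

Solve using three stations at a time. Using A, C, D (subtract circle equations pairwise → linear system) gives (x, y) ≈ (-16.0, -14.7).
Distances from that point to each station vs reported:
  A: calculated 41.7 vs reported 41.8 → residual 0.1 km
  B: calculated 37.0 vs reported 16.7 → residual 20.3 km
  C: calculated 61.3 vs reported 61.4 → residual 0.1 km
  D: calculated 38.0 vs reported 38.1 → residual 0.1 km
A, C, D are mutually consistent (residuals ≈ 0); B is off by 20.3 km.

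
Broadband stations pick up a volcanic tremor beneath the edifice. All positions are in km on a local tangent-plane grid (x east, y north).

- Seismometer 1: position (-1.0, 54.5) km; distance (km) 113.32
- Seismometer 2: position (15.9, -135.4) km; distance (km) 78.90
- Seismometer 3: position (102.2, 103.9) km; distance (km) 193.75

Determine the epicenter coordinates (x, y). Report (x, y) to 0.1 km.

x ≈ -3.0 km, y ≈ -58.8 km

Circle about each station: (x + 1.0)² + (y − 54.5)² = 113.32²; (x − 15.9)² + (y + 135.4)² = 78.90²; (x − 102.2)² + (y − 103.9)² = 193.75².
Subtracting the Seismometer 1 equation from the Seismometer 2 and Seismometer 3 equations removes the quadratic terms:
33.8 x − 379.8 y = 22230.93
206.4 x + 98.8 y = -6428.84
Solving the 2×2 system: x ≈ -3.0, y ≈ -58.8 km.
Check against Seismometer 1 (with the unrounded x, y): √((x + 1.0)²+(y − 54.5)²) = 113.32 ≈ 113.32 km. ✓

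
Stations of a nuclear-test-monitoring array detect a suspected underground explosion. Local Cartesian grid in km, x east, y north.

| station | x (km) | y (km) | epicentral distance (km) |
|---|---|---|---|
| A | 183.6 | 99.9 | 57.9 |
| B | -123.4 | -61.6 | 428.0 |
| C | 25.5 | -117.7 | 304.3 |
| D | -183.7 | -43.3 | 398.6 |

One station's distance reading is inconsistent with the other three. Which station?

B

Solve using three stations at a time. Using A, C, D (subtract circle equations pairwise → linear system) gives (x, y) ≈ (162.7, 153.9).
Distances from that point to each station vs reported:
  A: calculated 57.9 vs reported 57.9 → residual 0.0 km
  B: calculated 358.2 vs reported 428.0 → residual 69.8 km
  C: calculated 304.3 vs reported 304.3 → residual 0.0 km
  D: calculated 398.6 vs reported 398.6 → residual 0.0 km
A, C, D are mutually consistent (residuals ≈ 0); B is off by 69.8 km.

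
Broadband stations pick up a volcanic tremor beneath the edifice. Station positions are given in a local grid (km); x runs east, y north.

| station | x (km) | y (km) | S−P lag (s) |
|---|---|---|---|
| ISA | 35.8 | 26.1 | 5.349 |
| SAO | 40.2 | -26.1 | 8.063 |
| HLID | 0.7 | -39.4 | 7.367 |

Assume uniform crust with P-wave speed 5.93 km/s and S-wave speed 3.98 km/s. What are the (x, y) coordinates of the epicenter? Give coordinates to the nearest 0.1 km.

x ≈ -25.9 km, y ≈ 45.7 km

Distance from S−P lag: d = Δt · v_P v_S / (v_P − v_S) = Δt · (5.93·3.98)/(5.93−3.98) ≈ 12.1033·Δt.
So d_ISA = 64.74, d_SAO = 97.59, d_HLID = 89.16 km.
Circle about each station: (x − 35.8)² + (y − 26.1)² = 64.74²; (x − 40.2)² + (y + 26.1)² = 97.59²; (x − 0.7)² + (y + 39.4)² = 89.16².
Subtracting pairs of circle equations eliminates x²+y² and gives linear equations (the radical axes):
8.8 x − 104.4 y = -4998.14
-70.2 x − 131.0 y = -4168.24
Solving the 2×2 system: x ≈ -25.9, y ≈ 45.7 km.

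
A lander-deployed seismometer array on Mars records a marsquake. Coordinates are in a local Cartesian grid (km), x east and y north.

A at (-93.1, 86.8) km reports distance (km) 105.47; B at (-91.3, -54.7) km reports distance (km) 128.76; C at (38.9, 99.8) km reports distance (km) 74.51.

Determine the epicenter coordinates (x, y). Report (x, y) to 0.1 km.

x ≈ -0.4 km, y ≈ 36.5 km

Circle about each station: (x + 93.1)² + (y − 86.8)² = 105.47²; (x + 91.3)² + (y + 54.7)² = 128.76²; (x − 38.9)² + (y − 99.8)² = 74.51².
Subtracting the A equation from the B and C equations removes the quadratic terms:
3.6 x − 283.0 y = -10329.29
264.0 x + 26.0 y = 843.58
Solving the 2×2 system: x ≈ -0.4, y ≈ 36.5 km.
Check against A (with the unrounded x, y): √((x + 93.1)²+(y − 86.8)²) = 105.47 ≈ 105.47 km. ✓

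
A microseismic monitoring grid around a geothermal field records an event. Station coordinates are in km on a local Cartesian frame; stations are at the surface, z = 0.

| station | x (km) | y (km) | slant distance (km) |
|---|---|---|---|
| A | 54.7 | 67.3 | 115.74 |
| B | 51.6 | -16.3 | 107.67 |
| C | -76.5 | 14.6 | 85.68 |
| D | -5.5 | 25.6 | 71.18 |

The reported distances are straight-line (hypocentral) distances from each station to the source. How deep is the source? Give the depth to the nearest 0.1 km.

depth ≈ 68.1 km

Each station gives a sphere (x−x_i)² + (y−y_i)² + z² = d_i² (stations at z=0).
Subtracting the A sphere from B and C: z² cancels, leaving linear equations in x and y:
-6.2 x − 167.2 y = -2790.21
-262.4 x − 105.4 y = 4598.72
Solving: x ≈ -24.595, y ≈ 17.600 km (keep extra digits for the depth step; rounded: -24.6, 17.6).
Then from the A sphere: z² = 115.74² − (x − 54.7)² − (y − 67.3)² with x = -24.595, y = 17.600, so z ≈ 68.103 ≈ 68.1 km.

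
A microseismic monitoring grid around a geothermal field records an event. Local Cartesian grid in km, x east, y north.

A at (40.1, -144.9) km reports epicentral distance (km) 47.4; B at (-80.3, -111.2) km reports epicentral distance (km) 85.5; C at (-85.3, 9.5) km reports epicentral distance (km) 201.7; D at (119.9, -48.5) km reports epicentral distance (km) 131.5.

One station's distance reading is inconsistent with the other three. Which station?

Solve using three stations at a time. Using A, B, D (subtract circle equations pairwise → linear system) gives (x, y) ≈ (5.2, -112.8).
Distances from that point to each station vs reported:
  A: calculated 47.4 vs reported 47.4 → residual 0.0 km
  B: calculated 85.5 vs reported 85.5 → residual 0.0 km
  C: calculated 152.1 vs reported 201.7 → residual 49.6 km
  D: calculated 131.5 vs reported 131.5 → residual 0.0 km
A, B, D are mutually consistent (residuals ≈ 0); C is off by 49.6 km.

C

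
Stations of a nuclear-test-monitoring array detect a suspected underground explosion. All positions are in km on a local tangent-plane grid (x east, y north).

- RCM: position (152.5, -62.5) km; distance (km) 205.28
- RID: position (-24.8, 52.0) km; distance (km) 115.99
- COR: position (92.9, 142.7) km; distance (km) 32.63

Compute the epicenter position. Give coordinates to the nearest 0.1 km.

Circle about each station: (x − 152.5)² + (y + 62.5)² = 205.28²; (x + 24.8)² + (y − 52.0)² = 115.99²; (x − 92.9)² + (y − 142.7)² = 32.63².
Subtracting pairs of circle equations eliminates x²+y² and gives linear equations (the radical axes):
-354.6 x + 229.0 y = 4842.74
-119.2 x + 410.4 y = 42906.36
Solving the 2×2 system: x ≈ 66.3, y ≈ 123.8 km.

(66.3, 123.8)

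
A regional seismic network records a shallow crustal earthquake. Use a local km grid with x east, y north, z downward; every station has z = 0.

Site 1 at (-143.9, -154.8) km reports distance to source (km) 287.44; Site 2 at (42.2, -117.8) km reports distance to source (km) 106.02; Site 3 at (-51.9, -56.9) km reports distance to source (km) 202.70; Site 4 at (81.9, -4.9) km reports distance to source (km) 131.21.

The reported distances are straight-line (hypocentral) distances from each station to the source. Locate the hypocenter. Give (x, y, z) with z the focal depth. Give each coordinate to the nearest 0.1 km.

x ≈ 136.5 km, y ≈ -114.0 km, depth ≈ 48.3 km

Each station gives a sphere (x−x_i)² + (y−y_i)² + z² = d_i² (stations at z=0).
Subtracting the Site 1 sphere from Site 2 and Site 3: z² cancels, leaving linear equations in x and y:
372.2 x + 74.0 y = 42368.94
184.0 x + 195.8 y = 2795.43
Solving: x ≈ 136.498, y ≈ -113.995 km (keep extra digits for the depth step; rounded: 136.5, -114.0).
Then from the Site 1 sphere: z² = 287.44² − (x + 143.9)² − (y + 154.8)² with x = 136.498, y = -113.995, so z ≈ 48.308 ≈ 48.3 km.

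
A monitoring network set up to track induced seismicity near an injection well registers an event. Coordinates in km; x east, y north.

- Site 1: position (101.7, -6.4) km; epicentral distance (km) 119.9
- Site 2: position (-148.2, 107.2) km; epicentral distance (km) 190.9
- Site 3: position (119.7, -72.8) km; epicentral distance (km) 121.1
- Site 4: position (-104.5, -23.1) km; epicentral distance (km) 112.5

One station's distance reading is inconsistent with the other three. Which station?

Site 2

Solve using three stations at a time. Using Site 1, Site 3, Site 4 (subtract circle equations pairwise → linear system) gives (x, y) ≈ (-1.3, -67.8).
Distances from that point to each station vs reported:
  Site 1: calculated 119.9 vs reported 119.9 → residual 0.0 km
  Site 2: calculated 228.5 vs reported 190.9 → residual 37.6 km
  Site 3: calculated 121.1 vs reported 121.1 → residual 0.0 km
  Site 4: calculated 112.5 vs reported 112.5 → residual 0.0 km
Site 1, Site 3, Site 4 are mutually consistent (residuals ≈ 0); Site 2 is off by 37.6 km.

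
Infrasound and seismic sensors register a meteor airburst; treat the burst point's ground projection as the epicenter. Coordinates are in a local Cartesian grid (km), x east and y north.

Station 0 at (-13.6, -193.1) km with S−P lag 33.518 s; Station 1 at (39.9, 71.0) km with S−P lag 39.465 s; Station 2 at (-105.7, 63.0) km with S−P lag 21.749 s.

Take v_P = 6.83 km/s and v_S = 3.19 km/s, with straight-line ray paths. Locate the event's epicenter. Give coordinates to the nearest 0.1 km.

-159.6 km east, -55.5 km north

Distance from S−P lag: d = Δt · v_P v_S / (v_P − v_S) = Δt · (6.83·3.19)/(6.83−3.19) ≈ 5.9856·Δt.
So d_Station 0 = 200.63, d_Station 1 = 236.22, d_Station 2 = 130.18 km.
Circle about each station: (x + 13.6)² + (y + 193.1)² = 200.63²; (x − 39.9)² + (y − 71.0)² = 236.22²; (x + 105.7)² + (y − 63.0)² = 130.18².
Subtracting the Station 0 equation from the Station 1 and Station 2 equations removes the quadratic terms:
107.0 x + 528.2 y = -46387.05
-184.2 x + 512.2 y = 974.48
Solving the 2×2 system: x ≈ -159.6, y ≈ -55.5 km.
Check against Station 0 (with the unrounded x, y): √((x + 13.6)²+(y + 193.1)²) = 200.62 ≈ 200.63 km. ✓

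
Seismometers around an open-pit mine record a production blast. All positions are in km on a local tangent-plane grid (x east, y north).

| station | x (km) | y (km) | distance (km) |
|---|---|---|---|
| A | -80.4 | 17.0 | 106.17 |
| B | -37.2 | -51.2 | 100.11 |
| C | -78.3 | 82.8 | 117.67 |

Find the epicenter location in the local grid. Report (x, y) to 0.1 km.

Circle about each station: (x + 80.4)² + (y − 17.0)² = 106.17²; (x + 37.2)² + (y + 51.2)² = 100.11²; (x + 78.3)² + (y − 82.8)² = 117.67².
Subtracting pairs of circle equations eliminates x²+y² and gives linear equations (the radical axes):
86.4 x − 136.4 y = -1497.82
4.2 x + 131.6 y = 3659.41
Solving the 2×2 system: x ≈ 25.3, y ≈ 27.0 km.
Check against A (with the unrounded x, y): √((x + 80.4)²+(y − 17.0)²) = 106.16 ≈ 106.17 km. ✓

(25.3, 27.0)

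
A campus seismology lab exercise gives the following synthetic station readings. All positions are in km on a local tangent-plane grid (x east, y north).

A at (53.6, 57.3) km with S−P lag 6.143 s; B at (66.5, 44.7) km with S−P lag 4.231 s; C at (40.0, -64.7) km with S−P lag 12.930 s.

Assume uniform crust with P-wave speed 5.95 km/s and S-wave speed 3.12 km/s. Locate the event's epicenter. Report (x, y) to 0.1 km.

Distance from S−P lag: d = Δt · v_P v_S / (v_P − v_S) = Δt · (5.95·3.12)/(5.95−3.12) ≈ 6.5597·Δt.
So d_A = 40.30, d_B = 27.75, d_C = 84.82 km.
Circle about each station: (x − 53.6)² + (y − 57.3)² = 40.30²; (x − 66.5)² + (y − 44.7)² = 27.75²; (x − 40.0)² + (y + 64.7)² = 84.82².
Subtracting pairs of circle equations eliminates x²+y² and gives linear equations (the radical axes):
25.8 x − 25.2 y = 1118.12
-27.2 x − 244.0 y = -5940.50
Solving the 2×2 system: x ≈ 60.5, y ≈ 17.6 km.

(60.5, 17.6)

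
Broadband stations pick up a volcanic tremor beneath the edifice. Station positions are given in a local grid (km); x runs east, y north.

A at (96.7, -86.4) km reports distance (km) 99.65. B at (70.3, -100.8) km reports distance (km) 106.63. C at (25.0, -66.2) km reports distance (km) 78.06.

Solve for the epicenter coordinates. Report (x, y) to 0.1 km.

57.0 km east, 5.0 km north

Circle about each station: (x − 96.7)² + (y + 86.4)² = 99.65²; (x − 70.3)² + (y + 100.8)² = 106.63²; (x − 25.0)² + (y + 66.2)² = 78.06².
Subtracting the A equation from the B and C equations removes the quadratic terms:
-52.8 x − 28.8 y = -3152.95
-143.4 x + 40.4 y = -7971.65
Solving the 2×2 system: x ≈ 57.0, y ≈ 5.0 km.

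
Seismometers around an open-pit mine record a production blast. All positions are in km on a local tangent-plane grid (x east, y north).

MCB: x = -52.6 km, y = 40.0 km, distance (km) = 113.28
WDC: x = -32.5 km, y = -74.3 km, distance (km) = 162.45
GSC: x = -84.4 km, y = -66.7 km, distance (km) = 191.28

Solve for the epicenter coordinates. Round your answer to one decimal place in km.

Circle about each station: (x + 52.6)² + (y − 40.0)² = 113.28²; (x + 32.5)² + (y + 74.3)² = 162.45²; (x + 84.4)² + (y + 66.7)² = 191.28².
Subtracting pairs of circle equations eliminates x²+y² and gives linear equations (the radical axes):
40.2 x − 228.6 y = -11347.66
-63.6 x − 213.4 y = -16550.19
Solving the 2×2 system: x ≈ 58.9, y ≈ 60.0 km.
Check against MCB (with the unrounded x, y): √((x + 52.6)²+(y − 40.0)²) = 113.29 ≈ 113.28 km. ✓

58.9 km east, 60.0 km north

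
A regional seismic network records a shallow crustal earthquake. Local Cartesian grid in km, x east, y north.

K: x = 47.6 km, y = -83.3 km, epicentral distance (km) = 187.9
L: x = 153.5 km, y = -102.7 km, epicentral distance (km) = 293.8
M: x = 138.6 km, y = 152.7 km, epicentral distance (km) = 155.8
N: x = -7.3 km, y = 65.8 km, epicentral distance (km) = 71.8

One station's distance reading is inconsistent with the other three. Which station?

Solve using three stations at a time. Using L, M, N (subtract circle equations pairwise → linear system) gives (x, y) ≈ (-16.4, 137.0).
Distances from that point to each station vs reported:
  K: calculated 229.4 vs reported 187.9 → residual 41.5 km
  L: calculated 293.8 vs reported 293.8 → residual 0.0 km
  M: calculated 155.8 vs reported 155.8 → residual 0.0 km
  N: calculated 71.8 vs reported 71.8 → residual 0.0 km
L, M, N are mutually consistent (residuals ≈ 0); K is off by 41.5 km.

K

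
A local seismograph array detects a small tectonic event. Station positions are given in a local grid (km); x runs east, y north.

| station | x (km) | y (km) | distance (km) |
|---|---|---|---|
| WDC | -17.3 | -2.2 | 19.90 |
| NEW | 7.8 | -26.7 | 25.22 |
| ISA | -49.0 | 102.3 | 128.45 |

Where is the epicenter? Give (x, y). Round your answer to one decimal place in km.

Circle about each station: (x + 17.3)² + (y + 2.2)² = 19.90²; (x − 7.8)² + (y + 26.7)² = 25.22²; (x + 49.0)² + (y − 102.3)² = 128.45².
Subtracting the WDC equation from the NEW and ISA equations removes the quadratic terms:
50.2 x − 49.0 y = 229.56
-63.4 x + 209.0 y = -3541.23
Solving the 2×2 system: x ≈ -17.0, y ≈ -22.1 km.

-17.0 km east, -22.1 km north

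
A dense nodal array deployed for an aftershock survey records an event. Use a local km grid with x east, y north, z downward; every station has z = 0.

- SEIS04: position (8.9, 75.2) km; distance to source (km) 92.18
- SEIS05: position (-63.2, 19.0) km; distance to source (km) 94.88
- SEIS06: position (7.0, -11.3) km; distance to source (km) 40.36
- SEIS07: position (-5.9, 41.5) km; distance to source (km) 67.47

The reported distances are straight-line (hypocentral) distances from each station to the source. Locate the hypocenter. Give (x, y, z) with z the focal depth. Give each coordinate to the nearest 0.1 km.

Each station gives a sphere (x−x_i)² + (y−y_i)² + z² = d_i² (stations at z=0).
Subtracting the SEIS04 sphere from SEIS05 and SEIS06: z² cancels, leaving linear equations in x and y:
-144.2 x − 112.4 y = -1884.07
-3.8 x − 173.0 y = 1310.66
Solving: x ≈ 19.302, y ≈ -8.000 km (keep extra digits for the depth step; rounded: 19.3, -8.0).
Then from the SEIS04 sphere: z² = 92.18² − (x − 8.9)² − (y − 75.2)² with x = 19.302, y = -8.000, so z ≈ 38.298 ≈ 38.3 km.

(19.3, -8.0, 38.3)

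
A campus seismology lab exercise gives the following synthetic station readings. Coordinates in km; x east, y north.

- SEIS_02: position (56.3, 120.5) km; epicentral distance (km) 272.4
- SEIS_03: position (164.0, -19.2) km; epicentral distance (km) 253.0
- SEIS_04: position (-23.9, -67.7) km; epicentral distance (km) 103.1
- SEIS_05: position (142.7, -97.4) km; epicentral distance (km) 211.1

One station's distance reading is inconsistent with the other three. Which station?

SEIS_04

Solve using three stations at a time. Using SEIS_02, SEIS_03, SEIS_05 (subtract circle equations pairwise → linear system) gives (x, y) ≈ (-67.2, -122.6).
Distances from that point to each station vs reported:
  SEIS_02: calculated 272.6 vs reported 272.4 → residual 0.2 km
  SEIS_03: calculated 253.3 vs reported 253.0 → residual 0.3 km
  SEIS_04: calculated 69.9 vs reported 103.1 → residual 33.2 km
  SEIS_05: calculated 211.4 vs reported 211.1 → residual 0.3 km
SEIS_02, SEIS_03, SEIS_05 are mutually consistent (residuals ≈ 0); SEIS_04 is off by 33.2 km.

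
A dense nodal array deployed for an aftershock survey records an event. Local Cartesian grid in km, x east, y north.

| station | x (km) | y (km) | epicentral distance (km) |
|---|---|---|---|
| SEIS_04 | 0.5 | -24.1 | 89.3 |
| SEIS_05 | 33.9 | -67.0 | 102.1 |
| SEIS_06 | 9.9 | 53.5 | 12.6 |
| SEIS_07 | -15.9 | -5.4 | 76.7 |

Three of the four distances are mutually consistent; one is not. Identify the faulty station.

Solve using three stations at a time. Using SEIS_04, SEIS_06, SEIS_07 (subtract circle equations pairwise → linear system) gives (x, y) ≈ (17.8, 63.5).
Distances from that point to each station vs reported:
  SEIS_04: calculated 89.3 vs reported 89.3 → residual 0.0 km
  SEIS_05: calculated 131.5 vs reported 102.1 → residual 29.4 km
  SEIS_06: calculated 12.8 vs reported 12.6 → residual 0.2 km
  SEIS_07: calculated 76.7 vs reported 76.7 → residual 0.0 km
SEIS_04, SEIS_06, SEIS_07 are mutually consistent (residuals ≈ 0); SEIS_05 is off by 29.4 km.

SEIS_05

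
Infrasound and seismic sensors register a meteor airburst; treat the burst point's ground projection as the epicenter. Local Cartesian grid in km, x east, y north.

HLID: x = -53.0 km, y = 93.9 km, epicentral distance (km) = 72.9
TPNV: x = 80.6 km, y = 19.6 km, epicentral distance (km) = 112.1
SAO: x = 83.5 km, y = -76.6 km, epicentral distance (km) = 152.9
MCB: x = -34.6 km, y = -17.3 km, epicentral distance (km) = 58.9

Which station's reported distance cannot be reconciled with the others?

Solve using three stations at a time. Using HLID, TPNV, SAO (subtract circle equations pairwise → linear system) gives (x, y) ≈ (-31.4, 24.3).
Distances from that point to each station vs reported:
  HLID: calculated 72.9 vs reported 72.9 → residual 0.0 km
  TPNV: calculated 112.1 vs reported 112.1 → residual 0.0 km
  SAO: calculated 152.9 vs reported 152.9 → residual 0.0 km
  MCB: calculated 41.7 vs reported 58.9 → residual 17.2 km
HLID, TPNV, SAO are mutually consistent (residuals ≈ 0); MCB is off by 17.2 km.

MCB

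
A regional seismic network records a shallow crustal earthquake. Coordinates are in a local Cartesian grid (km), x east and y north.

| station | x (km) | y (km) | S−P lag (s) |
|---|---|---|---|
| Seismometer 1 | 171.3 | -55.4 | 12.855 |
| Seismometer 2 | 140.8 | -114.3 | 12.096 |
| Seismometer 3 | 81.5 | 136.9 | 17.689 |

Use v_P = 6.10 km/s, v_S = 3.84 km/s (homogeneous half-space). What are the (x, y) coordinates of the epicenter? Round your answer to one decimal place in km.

(38.8, -41.4)

Distance from S−P lag: d = Δt · v_P v_S / (v_P − v_S) = Δt · (6.10·3.84)/(6.10−3.84) ≈ 10.3646·Δt.
So d_Seismometer 1 = 133.24, d_Seismometer 2 = 125.37, d_Seismometer 3 = 183.34 km.
Circle about each station: (x − 171.3)² + (y + 55.4)² = 133.24²; (x − 140.8)² + (y + 114.3)² = 125.37²; (x − 81.5)² + (y − 136.9)² = 183.34².
Subtracting the Seismometer 1 equation from the Seismometer 2 and Seismometer 3 equations removes the quadratic terms:
-61.0 x − 117.8 y = 2511.54
-179.6 x + 384.6 y = -22889.65
Solving the 2×2 system: x ≈ 38.8, y ≈ -41.4 km.
Check against Seismometer 1 (with the unrounded x, y): √((x − 171.3)²+(y + 55.4)²) = 133.25 ≈ 133.24 km. ✓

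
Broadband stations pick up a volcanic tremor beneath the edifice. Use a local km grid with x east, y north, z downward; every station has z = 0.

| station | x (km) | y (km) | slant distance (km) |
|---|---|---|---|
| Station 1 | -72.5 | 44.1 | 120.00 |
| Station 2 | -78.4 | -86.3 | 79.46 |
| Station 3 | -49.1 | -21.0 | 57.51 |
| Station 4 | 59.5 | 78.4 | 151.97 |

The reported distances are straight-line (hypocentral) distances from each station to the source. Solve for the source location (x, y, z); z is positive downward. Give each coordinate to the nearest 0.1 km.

x ≈ -9.2 km, y ≈ -55.1 km, depth ≈ 23.5 km

Each station gives a sphere (x−x_i)² + (y−y_i)² + z² = d_i² (stations at z=0).
Subtracting the Station 1 sphere from Station 2 and Station 3: z² cancels, leaving linear equations in x and y:
-11.8 x − 260.8 y = 14479.30
46.8 x − 130.2 y = 6743.35
Solving: x ≈ -9.208, y ≈ -55.102 km (keep extra digits for the depth step; rounded: -9.2, -55.1).
Then from the Station 1 sphere: z² = 120.00² − (x + 72.5)² − (y − 44.1)² with x = -9.208, y = -55.102, so z ≈ 23.518 ≈ 23.5 km.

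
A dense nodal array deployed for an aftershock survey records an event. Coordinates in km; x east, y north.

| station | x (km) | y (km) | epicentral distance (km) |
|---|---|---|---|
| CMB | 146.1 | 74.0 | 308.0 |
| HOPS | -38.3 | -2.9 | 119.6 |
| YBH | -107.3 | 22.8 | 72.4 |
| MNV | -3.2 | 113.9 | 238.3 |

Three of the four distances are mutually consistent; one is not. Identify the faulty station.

Solve using three stations at a time. Using CMB, HOPS, MNV (subtract circle equations pairwise → linear system) gives (x, y) ≈ (-107.9, -100.2).
Distances from that point to each station vs reported:
  CMB: calculated 308.0 vs reported 308.0 → residual 0.0 km
  HOPS: calculated 119.6 vs reported 119.6 → residual 0.0 km
  YBH: calculated 123.0 vs reported 72.4 → residual 50.6 km
  MNV: calculated 238.3 vs reported 238.3 → residual 0.0 km
CMB, HOPS, MNV are mutually consistent (residuals ≈ 0); YBH is off by 50.6 km.

YBH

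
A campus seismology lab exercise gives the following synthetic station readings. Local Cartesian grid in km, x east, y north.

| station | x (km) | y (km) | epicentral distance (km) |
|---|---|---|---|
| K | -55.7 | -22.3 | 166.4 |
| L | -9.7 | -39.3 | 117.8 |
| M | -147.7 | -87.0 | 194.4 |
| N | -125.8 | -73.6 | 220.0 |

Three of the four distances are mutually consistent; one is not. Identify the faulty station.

Solve using three stations at a time. Using K, L, N (subtract circle equations pairwise → linear system) gives (x, y) ≈ (92.9, -97.1).
Distances from that point to each station vs reported:
  K: calculated 166.4 vs reported 166.4 → residual 0.0 km
  L: calculated 117.8 vs reported 117.8 → residual 0.0 km
  M: calculated 240.8 vs reported 194.4 → residual 46.4 km
  N: calculated 220.0 vs reported 220.0 → residual 0.0 km
K, L, N are mutually consistent (residuals ≈ 0); M is off by 46.4 km.

M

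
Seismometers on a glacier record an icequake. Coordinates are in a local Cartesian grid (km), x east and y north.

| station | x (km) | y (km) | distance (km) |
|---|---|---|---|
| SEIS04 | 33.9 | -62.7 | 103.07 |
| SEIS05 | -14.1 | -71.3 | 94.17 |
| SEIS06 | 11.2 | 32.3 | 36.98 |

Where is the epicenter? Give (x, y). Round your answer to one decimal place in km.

-24.4 km east, 22.3 km north

Circle about each station: (x − 33.9)² + (y + 62.7)² = 103.07²; (x + 14.1)² + (y + 71.3)² = 94.17²; (x − 11.2)² + (y − 32.3)² = 36.98².
Subtracting the SEIS04 equation from the SEIS05 and SEIS06 equations removes the quadratic terms:
-96.0 x − 17.2 y = 1957.44
-45.4 x + 190.0 y = 5344.13
Solving the 2×2 system: x ≈ -24.4, y ≈ 22.3 km.
Check against SEIS04 (with the unrounded x, y): √((x − 33.9)²+(y + 62.7)²) = 103.06 ≈ 103.07 km. ✓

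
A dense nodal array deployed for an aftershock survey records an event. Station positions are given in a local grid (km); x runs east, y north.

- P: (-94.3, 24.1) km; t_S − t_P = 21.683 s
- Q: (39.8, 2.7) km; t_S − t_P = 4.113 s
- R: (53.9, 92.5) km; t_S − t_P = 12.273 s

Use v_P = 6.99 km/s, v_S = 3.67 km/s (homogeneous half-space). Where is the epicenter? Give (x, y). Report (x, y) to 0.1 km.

Distance from S−P lag: d = Δt · v_P v_S / (v_P − v_S) = Δt · (6.99·3.67)/(6.99−3.67) ≈ 7.7269·Δt.
So d_P = 167.54, d_Q = 31.78, d_R = 94.83 km.
Circle about each station: (x + 94.3)² + (y − 24.1)² = 167.54²; (x − 39.8)² + (y − 2.7)² = 31.78²; (x − 53.9)² + (y − 92.5)² = 94.83².
Subtracting the P equation from the Q and R equations removes the quadratic terms:
268.2 x − 42.8 y = 19177.71
296.4 x + 136.8 y = 21065.08
Solving the 2×2 system: x ≈ 71.4, y ≈ -0.7 km.
Check against P (with the unrounded x, y): √((x + 94.3)²+(y − 24.1)²) = 167.54 ≈ 167.54 km. ✓

x ≈ 71.4 km, y ≈ -0.7 km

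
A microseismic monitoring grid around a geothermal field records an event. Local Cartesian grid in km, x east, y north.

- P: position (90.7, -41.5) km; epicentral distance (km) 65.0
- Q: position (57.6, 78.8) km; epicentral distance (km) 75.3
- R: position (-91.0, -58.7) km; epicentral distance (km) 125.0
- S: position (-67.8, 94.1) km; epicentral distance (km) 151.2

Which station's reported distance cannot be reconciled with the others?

Solve using three stations at a time. Using P, R, S (subtract circle equations pairwise → linear system) gives (x, y) ≈ (28.6, -22.4).
Distances from that point to each station vs reported:
  P: calculated 65.0 vs reported 65.0 → residual 0.0 km
  Q: calculated 105.3 vs reported 75.3 → residual 30.0 km
  R: calculated 125.0 vs reported 125.0 → residual 0.0 km
  S: calculated 151.2 vs reported 151.2 → residual 0.0 km
P, R, S are mutually consistent (residuals ≈ 0); Q is off by 30.0 km.

Q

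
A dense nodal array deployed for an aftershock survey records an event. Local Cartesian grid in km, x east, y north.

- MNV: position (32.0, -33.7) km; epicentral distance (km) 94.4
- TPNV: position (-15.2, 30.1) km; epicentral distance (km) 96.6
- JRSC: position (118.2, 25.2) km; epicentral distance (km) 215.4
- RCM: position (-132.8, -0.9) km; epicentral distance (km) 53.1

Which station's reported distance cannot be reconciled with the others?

MNV

Solve using three stations at a time. Using TPNV, JRSC, RCM (subtract circle equations pairwise → linear system) gives (x, y) ≈ (-89.6, -31.3).
Distances from that point to each station vs reported:
  MNV: calculated 121.6 vs reported 94.4 → residual 27.2 km
  TPNV: calculated 96.4 vs reported 96.6 → residual 0.2 km
  JRSC: calculated 215.3 vs reported 215.4 → residual 0.1 km
  RCM: calculated 52.8 vs reported 53.1 → residual 0.3 km
TPNV, JRSC, RCM are mutually consistent (residuals ≈ 0); MNV is off by 27.2 km.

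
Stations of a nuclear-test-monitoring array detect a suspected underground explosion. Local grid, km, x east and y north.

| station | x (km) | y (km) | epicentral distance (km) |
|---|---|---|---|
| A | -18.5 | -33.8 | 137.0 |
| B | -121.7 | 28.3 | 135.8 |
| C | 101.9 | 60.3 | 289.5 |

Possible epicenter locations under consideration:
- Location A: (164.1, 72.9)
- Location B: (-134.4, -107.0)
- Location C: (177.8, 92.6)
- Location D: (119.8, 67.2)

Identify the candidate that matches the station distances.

Location B

For each candidate, compare |candidate − station| to the reported distance:
Location A: residuals A 74.5, B 153.5, C 226.0 → max 226.0 km
Location B: residuals A 0.1, B 0.1, C 0.0 → max 0.1 km
Location C: residuals A 96.5, B 170.5, C 207.0 → max 207.0 km
Location D: residuals A 34.3, B 108.8, C 270.3 → max 270.3 km
Only Location B has all residuals ≈ 0.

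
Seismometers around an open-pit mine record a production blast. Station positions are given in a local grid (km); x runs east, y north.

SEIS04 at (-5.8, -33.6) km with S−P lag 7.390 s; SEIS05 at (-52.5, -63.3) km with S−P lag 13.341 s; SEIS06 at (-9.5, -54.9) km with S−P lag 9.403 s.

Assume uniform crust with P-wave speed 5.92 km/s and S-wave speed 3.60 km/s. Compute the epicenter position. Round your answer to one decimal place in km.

Distance from S−P lag: d = Δt · v_P v_S / (v_P − v_S) = Δt · (5.92·3.60)/(5.92−3.60) ≈ 9.1862·Δt.
So d_SEIS04 = 67.89, d_SEIS05 = 122.55, d_SEIS06 = 86.38 km.
Circle about each station: (x + 5.8)² + (y + 33.6)² = 67.89²; (x + 52.5)² + (y + 63.3)² = 122.55²; (x + 9.5)² + (y + 54.9)² = 86.38².
Subtracting the SEIS04 equation from the SEIS05 and SEIS06 equations removes the quadratic terms:
-93.4 x − 59.4 y = -4808.91
-7.4 x − 42.6 y = -910.79
Solving the 2×2 system: x ≈ 42.6, y ≈ 14.0 km.

x ≈ 42.6 km, y ≈ 14.0 km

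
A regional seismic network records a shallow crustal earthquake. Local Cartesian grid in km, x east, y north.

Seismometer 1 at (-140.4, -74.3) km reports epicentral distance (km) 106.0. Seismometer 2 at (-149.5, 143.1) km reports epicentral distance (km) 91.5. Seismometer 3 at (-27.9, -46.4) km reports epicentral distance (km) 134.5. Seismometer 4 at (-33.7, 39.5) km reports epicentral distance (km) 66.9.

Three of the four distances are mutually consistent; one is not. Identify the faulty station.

Seismometer 1

Solve using three stations at a time. Using Seismometer 2, Seismometer 3, Seismometer 4 (subtract circle equations pairwise → linear system) gives (x, y) ≈ (-92.4, 71.6).
Distances from that point to each station vs reported:
  Seismometer 1: calculated 153.6 vs reported 106.0 → residual 47.6 km
  Seismometer 2: calculated 91.5 vs reported 91.5 → residual 0.0 km
  Seismometer 3: calculated 134.5 vs reported 134.5 → residual 0.0 km
  Seismometer 4: calculated 66.9 vs reported 66.9 → residual 0.0 km
Seismometer 2, Seismometer 3, Seismometer 4 are mutually consistent (residuals ≈ 0); Seismometer 1 is off by 47.6 km.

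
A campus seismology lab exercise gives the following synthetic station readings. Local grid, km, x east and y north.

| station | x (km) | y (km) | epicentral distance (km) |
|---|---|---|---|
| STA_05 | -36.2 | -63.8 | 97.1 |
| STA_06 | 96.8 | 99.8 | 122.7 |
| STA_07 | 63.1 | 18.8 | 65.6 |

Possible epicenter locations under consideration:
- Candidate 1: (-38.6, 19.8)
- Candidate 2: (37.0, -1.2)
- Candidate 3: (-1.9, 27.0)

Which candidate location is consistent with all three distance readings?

Candidate 3

For each candidate, compare |candidate − station| to the reported distance:
Candidate 1: residuals STA_05 13.5, STA_06 34.6, STA_07 36.1 → max 36.1 km
Candidate 2: residuals STA_05 0.8, STA_06 5.3, STA_07 32.7 → max 32.7 km
Candidate 3: residuals STA_05 0.0, STA_06 0.1, STA_07 0.1 → max 0.1 km
Only Candidate 3 has all residuals ≈ 0.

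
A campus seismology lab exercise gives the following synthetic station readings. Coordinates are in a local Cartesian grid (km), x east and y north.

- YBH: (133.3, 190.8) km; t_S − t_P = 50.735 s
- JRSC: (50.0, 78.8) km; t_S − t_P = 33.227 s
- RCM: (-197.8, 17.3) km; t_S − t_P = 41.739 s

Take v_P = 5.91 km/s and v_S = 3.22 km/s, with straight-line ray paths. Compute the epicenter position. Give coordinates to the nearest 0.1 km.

x ≈ 41.2 km, y ≈ -156.1 km

Distance from S−P lag: d = Δt · v_P v_S / (v_P − v_S) = Δt · (5.91·3.22)/(5.91−3.22) ≈ 7.0744·Δt.
So d_YBH = 358.92, d_JRSC = 235.06, d_RCM = 295.28 km.
Circle about each station: (x − 133.3)² + (y − 190.8)² = 358.92²; (x − 50.0)² + (y − 78.8)² = 235.06²; (x + 197.8)² + (y − 17.3)² = 295.28².
Subtracting pairs of circle equations eliminates x²+y² and gives linear equations (the radical axes):
-166.6 x − 224.0 y = 28106.27
-662.2 x − 347.0 y = 26883.89
Solving the 2×2 system: x ≈ 41.2, y ≈ -156.1 km.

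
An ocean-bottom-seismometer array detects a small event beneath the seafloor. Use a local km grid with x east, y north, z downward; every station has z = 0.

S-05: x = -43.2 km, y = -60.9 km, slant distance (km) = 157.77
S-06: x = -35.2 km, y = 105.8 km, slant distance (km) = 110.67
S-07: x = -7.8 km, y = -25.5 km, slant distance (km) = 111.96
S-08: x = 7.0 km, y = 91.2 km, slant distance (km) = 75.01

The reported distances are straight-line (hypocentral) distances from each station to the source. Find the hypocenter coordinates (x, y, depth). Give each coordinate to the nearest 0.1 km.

(49.7, 56.1, 50.7)

Each station gives a sphere (x−x_i)² + (y−y_i)² + z² = d_i² (stations at z=0).
Subtracting the S-05 sphere from S-06 and S-07: z² cancels, leaving linear equations in x and y:
16.0 x + 333.4 y = 19501.15
70.8 x + 70.8 y = 7492.37
Solving: x ≈ 49.719, y ≈ 56.106 km (keep extra digits for the depth step; rounded: 49.7, 56.1).
Then from the S-05 sphere: z² = 157.77² − (x + 43.2)² − (y + 60.9)² with x = 49.719, y = 56.106, so z ≈ 50.666 ≈ 50.7 km.
Check against S-08 (with the unrounded solution): distance 74.99 ≈ 75.01 km. ✓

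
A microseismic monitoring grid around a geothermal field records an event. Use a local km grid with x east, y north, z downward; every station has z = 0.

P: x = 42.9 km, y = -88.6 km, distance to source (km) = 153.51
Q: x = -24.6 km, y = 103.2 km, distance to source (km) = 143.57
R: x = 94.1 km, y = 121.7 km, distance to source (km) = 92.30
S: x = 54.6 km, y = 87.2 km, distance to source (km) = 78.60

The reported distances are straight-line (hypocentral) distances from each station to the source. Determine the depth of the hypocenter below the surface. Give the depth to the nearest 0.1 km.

Each station gives a sphere (x−x_i)² + (y−y_i)² + z² = d_i² (stations at z=0).
Subtracting the P sphere from Q and R: z² cancels, leaving linear equations in x and y:
-135.0 x + 383.6 y = 4518.01
102.4 x + 420.6 y = 29021.36
Solving: x ≈ 96.108, y ≈ 45.601 km (keep extra digits for the depth step; rounded: 96.1, 45.6).
Then from the P sphere: z² = 153.51² − (x − 42.9)² − (y + 88.6)² with x = 96.108, y = 45.601, so z ≈ 52.195 ≈ 52.2 km.
Check against S (with the unrounded solution): distance 78.60 ≈ 78.60 km. ✓

z ≈ 52.2 km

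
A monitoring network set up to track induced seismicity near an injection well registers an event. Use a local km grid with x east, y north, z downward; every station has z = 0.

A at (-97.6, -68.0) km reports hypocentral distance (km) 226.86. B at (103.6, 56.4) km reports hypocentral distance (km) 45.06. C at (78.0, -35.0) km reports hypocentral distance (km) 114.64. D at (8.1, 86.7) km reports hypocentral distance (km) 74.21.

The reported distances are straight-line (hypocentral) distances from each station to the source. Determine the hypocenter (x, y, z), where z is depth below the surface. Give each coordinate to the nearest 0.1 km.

Each station gives a sphere (x−x_i)² + (y−y_i)² + z² = d_i² (stations at z=0).
Subtracting the A sphere from B and C: z² cancels, leaving linear equations in x and y:
402.4 x + 248.8 y = 49199.22
351.2 x + 66.0 y = 31482.37
Solving: x ≈ 75.397, y ≈ 75.801 km (keep extra digits for the depth step; rounded: 75.4, 75.8).
Then from the A sphere: z² = 226.86² − (x + 97.6)² − (y + 68.0)² with x = 75.397, y = 75.801, so z ≈ 29.305 ≈ 29.3 km.
Check against D (with the unrounded solution): distance 74.20 ≈ 74.21 km. ✓

x ≈ 75.4 km, y ≈ 75.8 km, depth ≈ 29.3 km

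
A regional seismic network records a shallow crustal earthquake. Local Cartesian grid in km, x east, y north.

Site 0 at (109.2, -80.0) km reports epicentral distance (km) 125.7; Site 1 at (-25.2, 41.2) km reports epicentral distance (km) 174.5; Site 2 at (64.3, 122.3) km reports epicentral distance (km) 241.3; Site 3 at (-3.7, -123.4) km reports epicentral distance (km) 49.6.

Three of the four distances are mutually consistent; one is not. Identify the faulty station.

Site 0

Solve using three stations at a time. Using Site 1, Site 2, Site 3 (subtract circle equations pairwise → linear system) gives (x, y) ≈ (45.6, -118.3).
Distances from that point to each station vs reported:
  Site 0: calculated 74.2 vs reported 125.7 → residual 51.5 km
  Site 1: calculated 174.5 vs reported 174.5 → residual 0.0 km
  Site 2: calculated 241.3 vs reported 241.3 → residual 0.0 km
  Site 3: calculated 49.6 vs reported 49.6 → residual 0.0 km
Site 1, Site 2, Site 3 are mutually consistent (residuals ≈ 0); Site 0 is off by 51.5 km.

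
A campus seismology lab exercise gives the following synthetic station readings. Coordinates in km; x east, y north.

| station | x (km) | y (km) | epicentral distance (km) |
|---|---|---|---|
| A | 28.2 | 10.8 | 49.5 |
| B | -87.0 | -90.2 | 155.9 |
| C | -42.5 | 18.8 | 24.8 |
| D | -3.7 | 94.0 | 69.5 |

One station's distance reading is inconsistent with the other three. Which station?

B

Solve using three stations at a time. Using A, C, D (subtract circle equations pairwise → linear system) gives (x, y) ≈ (-18.8, 26.2).
Distances from that point to each station vs reported:
  A: calculated 49.5 vs reported 49.5 → residual 0.0 km
  B: calculated 134.9 vs reported 155.9 → residual 21.0 km
  C: calculated 24.8 vs reported 24.8 → residual 0.0 km
  D: calculated 69.5 vs reported 69.5 → residual 0.0 km
A, C, D are mutually consistent (residuals ≈ 0); B is off by 21.0 km.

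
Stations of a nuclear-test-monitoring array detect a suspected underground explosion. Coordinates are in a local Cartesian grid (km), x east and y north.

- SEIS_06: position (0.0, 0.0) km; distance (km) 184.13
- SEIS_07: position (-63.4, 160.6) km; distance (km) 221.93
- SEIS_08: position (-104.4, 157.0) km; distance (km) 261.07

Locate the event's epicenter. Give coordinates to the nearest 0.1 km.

Circle about each station: x² + y² = 184.13²; (x + 63.4)² + (y − 160.6)² = 221.93²; (x + 104.4)² + (y − 157.0)² = 261.07².
Subtracting the SEIS_06 equation from the SEIS_07 and SEIS_08 equations removes the quadratic terms:
-126.8 x + 321.2 y = 14462.85
-208.8 x + 314.0 y = 1294.67
Solving the 2×2 system: x ≈ 151.4, y ≈ 104.8 km.

(151.4, 104.8)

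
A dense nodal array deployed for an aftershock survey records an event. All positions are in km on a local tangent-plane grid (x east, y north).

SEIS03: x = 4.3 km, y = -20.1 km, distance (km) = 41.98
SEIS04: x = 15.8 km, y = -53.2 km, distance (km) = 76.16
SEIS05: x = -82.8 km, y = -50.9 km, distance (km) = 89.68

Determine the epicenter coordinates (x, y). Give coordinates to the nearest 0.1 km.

x ≈ -20.6 km, y ≈ 13.7 km

Circle about each station: (x − 4.3)² + (y + 20.1)² = 41.98²; (x − 15.8)² + (y + 53.2)² = 76.16²; (x + 82.8)² + (y + 50.9)² = 89.68².
Subtracting pairs of circle equations eliminates x²+y² and gives linear equations (the radical axes):
23.0 x − 66.2 y = -1380.65
-174.2 x − 61.6 y = 2743.97
Solving the 2×2 system: x ≈ -20.6, y ≈ 13.7 km.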